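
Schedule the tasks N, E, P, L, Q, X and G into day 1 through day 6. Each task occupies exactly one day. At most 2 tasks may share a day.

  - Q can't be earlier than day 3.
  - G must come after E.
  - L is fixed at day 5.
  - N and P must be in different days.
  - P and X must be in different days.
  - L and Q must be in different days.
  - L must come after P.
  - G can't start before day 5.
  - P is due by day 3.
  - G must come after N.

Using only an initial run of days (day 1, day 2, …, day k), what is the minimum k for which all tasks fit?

The precedence chain requires at least 2 distinct days.
With at most 2 per day and 7 tasks, at least 4 days are needed.
L can't be placed before day 5, so the schedule must run through at least day 5.
5 works (last occupied day: day 5): for example P -> day 1; E -> day 1; L -> day 5; G -> day 5; Q -> day 3; X -> day 2; N -> day 2.

5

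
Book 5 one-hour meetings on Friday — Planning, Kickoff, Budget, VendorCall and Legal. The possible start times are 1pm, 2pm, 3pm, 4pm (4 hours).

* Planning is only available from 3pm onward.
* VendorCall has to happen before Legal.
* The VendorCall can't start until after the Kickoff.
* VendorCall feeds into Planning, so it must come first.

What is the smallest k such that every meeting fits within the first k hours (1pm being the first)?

The precedence chain requires at least 3 distinct hours.
3 works (last occupied hour: 3pm): for example Kickoff in 1pm, Legal in 3pm, Budget in 1pm, Planning in 3pm, VendorCall in 2pm.

3 hours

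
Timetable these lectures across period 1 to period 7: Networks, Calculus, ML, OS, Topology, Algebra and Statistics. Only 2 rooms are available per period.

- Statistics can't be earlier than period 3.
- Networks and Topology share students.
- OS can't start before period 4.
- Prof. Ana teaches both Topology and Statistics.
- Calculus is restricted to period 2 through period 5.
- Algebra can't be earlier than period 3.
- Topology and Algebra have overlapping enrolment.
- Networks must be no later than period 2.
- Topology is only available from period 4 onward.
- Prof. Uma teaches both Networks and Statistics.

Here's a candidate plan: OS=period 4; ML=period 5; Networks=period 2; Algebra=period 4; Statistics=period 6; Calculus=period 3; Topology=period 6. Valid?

No. Prof. Ana teaches both Topology and Statistics is not satisfied.

OS can't start before period 4 — holds.
Algebra can't be earlier than period 3 — holds.
Calculus is restricted to period 2 through period 5 — holds.
Only 2 rooms are available per period — holds.
Statistics can't be earlier than period 3 — holds.
Prof. Uma teaches both Networks and Statistics — holds.
Networks and Topology share students — holds.
Topology and Algebra have overlapping enrolment — holds.
Topology is only available from period 4 onward — holds.
Prof. Ana teaches both Topology and Statistics — violated.
Networks must be no later than period 2 — holds.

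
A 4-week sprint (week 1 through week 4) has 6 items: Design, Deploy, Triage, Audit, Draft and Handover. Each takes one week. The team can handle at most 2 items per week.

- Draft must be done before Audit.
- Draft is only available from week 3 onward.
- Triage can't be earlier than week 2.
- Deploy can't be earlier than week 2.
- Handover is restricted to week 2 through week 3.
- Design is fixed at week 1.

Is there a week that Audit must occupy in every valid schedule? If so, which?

Precedence pushes Audit to at least week 4.
So Audit is pinned to week 4.

week 4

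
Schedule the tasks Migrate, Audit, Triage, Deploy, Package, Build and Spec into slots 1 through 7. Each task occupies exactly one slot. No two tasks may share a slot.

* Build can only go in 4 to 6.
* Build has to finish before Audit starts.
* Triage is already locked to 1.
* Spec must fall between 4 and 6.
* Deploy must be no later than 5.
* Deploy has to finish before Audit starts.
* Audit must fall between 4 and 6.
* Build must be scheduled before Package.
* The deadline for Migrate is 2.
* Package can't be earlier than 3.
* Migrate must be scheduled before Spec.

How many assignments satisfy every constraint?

Enumerating: Migrate in 2; Spec in 6; Package in 7; Deploy in 3; Audit in 5; Build in 4; Triage in 1 | Package=7, Migrate=2, Build=4, Audit=6, Deploy=3, Spec=5, Triage=1 | Build=5, Migrate=2, Audit=6, Package=7, Deploy=3, Spec=4, Triage=1.

3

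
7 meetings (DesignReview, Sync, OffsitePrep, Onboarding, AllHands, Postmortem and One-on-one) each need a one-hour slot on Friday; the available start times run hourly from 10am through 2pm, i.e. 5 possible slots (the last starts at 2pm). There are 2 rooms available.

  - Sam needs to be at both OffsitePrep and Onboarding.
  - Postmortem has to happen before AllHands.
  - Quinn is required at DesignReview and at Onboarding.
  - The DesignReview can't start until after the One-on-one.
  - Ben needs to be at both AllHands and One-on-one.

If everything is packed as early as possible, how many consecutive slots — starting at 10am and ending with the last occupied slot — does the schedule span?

The precedence chain requires at least 2 distinct slots.
With at most 2 per slot and 7 meetings, at least 4 slots are needed.
4 works (last occupied slot: 1pm): for example One-on-one=10am; Postmortem=10am; OffsitePrep=12pm; DesignReview=11am; Sync=12pm; AllHands=11am; Onboarding=1pm.

4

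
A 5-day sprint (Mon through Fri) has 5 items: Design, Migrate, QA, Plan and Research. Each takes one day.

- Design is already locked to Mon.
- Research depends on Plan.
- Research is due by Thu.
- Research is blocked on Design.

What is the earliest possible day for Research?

Tue

Precedence pushes Research to at least Tue; Research's own window allows nothing later than Thu.
Research at Tue is achievable: Research=Tue; Design=Mon; Migrate=Mon; QA=Mon; Plan=Mon.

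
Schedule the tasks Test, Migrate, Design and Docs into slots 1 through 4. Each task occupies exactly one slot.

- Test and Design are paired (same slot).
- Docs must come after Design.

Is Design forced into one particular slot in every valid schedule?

Design can be 1 (e.g. Migrate=1; Docs=2; Test=1; Design=1) or 2 (e.g. Migrate in 1, Docs in 3, Design in 2, Test in 2).

No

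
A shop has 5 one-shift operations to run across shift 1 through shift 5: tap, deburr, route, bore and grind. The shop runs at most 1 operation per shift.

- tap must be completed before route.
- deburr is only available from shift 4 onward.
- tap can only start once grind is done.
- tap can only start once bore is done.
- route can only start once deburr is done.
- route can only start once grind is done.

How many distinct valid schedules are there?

2

Enumerating: grind -> shift 1; route -> shift 5; deburr -> shift 4; tap -> shift 3; bore -> shift 2 | grind in shift 2, tap in shift 3, bore in shift 1, route in shift 5, deburr in shift 4.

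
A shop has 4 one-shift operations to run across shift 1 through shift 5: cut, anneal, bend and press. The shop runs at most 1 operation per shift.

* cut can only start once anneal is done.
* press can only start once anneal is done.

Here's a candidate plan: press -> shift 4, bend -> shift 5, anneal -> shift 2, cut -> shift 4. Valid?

press can only start once anneal is done — holds.
The shop runs at most 1 operation per shift — violated.
cut can only start once anneal is done — holds.

Invalid. The shop runs at most 1 operation per shift.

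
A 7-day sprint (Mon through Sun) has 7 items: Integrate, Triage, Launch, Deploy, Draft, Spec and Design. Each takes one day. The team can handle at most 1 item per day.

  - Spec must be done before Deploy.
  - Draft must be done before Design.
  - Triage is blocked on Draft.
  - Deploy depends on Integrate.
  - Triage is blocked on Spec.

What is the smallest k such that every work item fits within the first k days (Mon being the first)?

The precedence chain requires at least 2 distinct days.
With at most 1 per day and 7 work items, at least 7 days are needed.
7 works (last occupied day: Sun): for example Spec in Tue; Design in Sat; Integrate in Thu; Triage in Wed; Deploy in Fri; Launch in Sun; Draft in Mon.

7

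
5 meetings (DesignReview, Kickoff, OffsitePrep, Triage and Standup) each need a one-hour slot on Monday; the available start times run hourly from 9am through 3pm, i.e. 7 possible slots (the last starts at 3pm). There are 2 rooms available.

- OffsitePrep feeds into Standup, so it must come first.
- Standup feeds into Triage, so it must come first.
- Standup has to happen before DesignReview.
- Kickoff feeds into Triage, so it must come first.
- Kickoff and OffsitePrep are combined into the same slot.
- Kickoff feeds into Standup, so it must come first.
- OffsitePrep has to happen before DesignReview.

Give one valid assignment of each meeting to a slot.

Triage -> 11am, DesignReview -> 11am, Standup -> 10am, OffsitePrep -> 9am, Kickoff -> 9am

Checking: OffsitePrep(9am) before Standup(10am); Kickoff(9am) before Triage(11am); Standup(10am) before DesignReview(11am); OffsitePrep(9am) before DesignReview(11am); Kickoff(9am) before Standup(10am); Standup(10am) before Triage(11am); Kickoff = OffsitePrep = 9am; max 2 per slot (cap 2).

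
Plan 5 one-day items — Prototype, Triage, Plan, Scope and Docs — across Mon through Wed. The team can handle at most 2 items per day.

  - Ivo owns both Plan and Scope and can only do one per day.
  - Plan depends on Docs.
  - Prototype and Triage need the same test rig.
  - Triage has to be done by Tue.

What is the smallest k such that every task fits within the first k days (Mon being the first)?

3

The precedence chain requires at least 2 distinct days.
With at most 2 per day and 5 tasks, at least 3 days are needed.
3 works (last occupied day: Wed): for example Triage=Mon, Prototype=Tue, Docs=Mon, Scope=Wed, Plan=Tue.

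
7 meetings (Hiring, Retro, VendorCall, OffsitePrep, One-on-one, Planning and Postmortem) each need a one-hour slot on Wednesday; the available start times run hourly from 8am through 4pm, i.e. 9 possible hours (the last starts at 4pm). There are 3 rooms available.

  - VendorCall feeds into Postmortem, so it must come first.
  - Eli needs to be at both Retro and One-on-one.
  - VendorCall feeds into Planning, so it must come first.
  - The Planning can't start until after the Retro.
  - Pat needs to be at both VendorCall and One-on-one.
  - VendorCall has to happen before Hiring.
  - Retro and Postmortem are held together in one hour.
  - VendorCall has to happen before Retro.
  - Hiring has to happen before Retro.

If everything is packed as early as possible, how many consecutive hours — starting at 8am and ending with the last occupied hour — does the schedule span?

4

The precedence chain requires at least 4 distinct hours.
With at most 3 per hour and 7 meetings, at least 3 hours are needed.
4 works (last occupied hour: 11am): for example Hiring -> 9am, VendorCall -> 8am, Planning -> 11am, Postmortem -> 10am, Retro -> 10am, OffsitePrep -> 8am, One-on-one -> 9am.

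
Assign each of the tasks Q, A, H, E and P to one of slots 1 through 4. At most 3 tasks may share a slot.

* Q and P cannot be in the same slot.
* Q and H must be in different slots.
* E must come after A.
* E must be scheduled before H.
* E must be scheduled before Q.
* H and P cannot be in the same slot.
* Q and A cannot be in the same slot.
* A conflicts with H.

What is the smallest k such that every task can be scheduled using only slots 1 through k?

The precedence chain requires at least 3 distinct slots.
With at most 3 per slot and 5 tasks, at least 2 slots are needed.
Could 3 slots be enough, i.e. nothing placed later than 3? No: H must come after E (at 1 or later) → {2, 3}; E must come before H (at 3 or earlier) → {1, 2}; E must come after A (at 1 or later) → {2}; Q must come after E (at 2 or later) → {3}; H can't share with Q (3) → {2}; H must come after E (at 2 or later) → nothing is left.
So 3 slots is not enough.
4 works (last occupied slot: 4): for example Q=3, E=2, A=1, H=4, P=1.

4 slots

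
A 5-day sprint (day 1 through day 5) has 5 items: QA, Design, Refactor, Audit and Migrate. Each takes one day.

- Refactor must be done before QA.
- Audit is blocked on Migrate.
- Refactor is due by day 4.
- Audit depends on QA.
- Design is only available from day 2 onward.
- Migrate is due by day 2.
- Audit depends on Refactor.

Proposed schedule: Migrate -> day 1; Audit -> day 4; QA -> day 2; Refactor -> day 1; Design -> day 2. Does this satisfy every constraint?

Valid

Migrate is due by day 2 — holds.
Audit depends on QA — holds.
Refactor is due by day 4 — holds.
Design is only available from day 2 onward — holds.
Audit is blocked on Migrate — holds.
Refactor must be done before QA — holds.
Audit depends on Refactor — holds.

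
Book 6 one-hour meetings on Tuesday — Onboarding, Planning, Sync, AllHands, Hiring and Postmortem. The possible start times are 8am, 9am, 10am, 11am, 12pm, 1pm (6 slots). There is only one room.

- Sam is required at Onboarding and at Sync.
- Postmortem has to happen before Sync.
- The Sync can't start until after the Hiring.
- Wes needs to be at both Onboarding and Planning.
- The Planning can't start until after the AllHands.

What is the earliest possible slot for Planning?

9am

Precedence pushes Planning to at least 9am.
Planning at 9am is achievable: Planning in 9am; Postmortem in 11am; Onboarding in 1pm; Sync in 12pm; AllHands in 8am; Hiring in 10am.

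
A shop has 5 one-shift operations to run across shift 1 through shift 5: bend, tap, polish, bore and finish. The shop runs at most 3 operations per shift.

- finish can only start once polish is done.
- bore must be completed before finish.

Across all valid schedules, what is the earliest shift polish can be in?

Downstream work caps polish at shift 4.
polish at shift 1 is achievable: bend=shift 1, finish=shift 2, tap=shift 2, bore=shift 1, polish=shift 1.

shift 1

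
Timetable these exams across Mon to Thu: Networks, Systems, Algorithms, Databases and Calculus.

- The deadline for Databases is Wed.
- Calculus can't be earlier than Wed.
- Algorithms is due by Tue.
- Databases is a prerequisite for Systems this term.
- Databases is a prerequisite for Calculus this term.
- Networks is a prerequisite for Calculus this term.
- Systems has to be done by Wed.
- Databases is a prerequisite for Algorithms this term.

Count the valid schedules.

Splitting on Networks: it can be Mon (4), Tue (4), Wed (2). Listing each branch's schedules as (Systems, Algorithms, Databases, Calculus):
Networks=Mon: (Tue,Tue,Mon,Wed) (Tue,Tue,Mon,Thu) (Wed,Tue,Mon,Wed) (Wed,Tue,Mon,Thu) — 4.
Networks=Tue: (Tue,Tue,Mon,Wed) (Tue,Tue,Mon,Thu) (Wed,Tue,Mon,Wed) (Wed,Tue,Mon,Thu) — 4.
Networks=Wed: (Tue,Tue,Mon,Thu) (Wed,Tue,Mon,Thu) — 2.
Summing: 4 + 4 + 2 = 10.

10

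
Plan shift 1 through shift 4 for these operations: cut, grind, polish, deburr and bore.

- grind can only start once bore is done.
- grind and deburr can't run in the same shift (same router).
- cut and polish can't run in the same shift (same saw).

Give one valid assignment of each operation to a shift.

deburr in shift 1, polish in shift 2, bore in shift 1, cut in shift 1, grind in shift 2

Checking: bore(shift 1) before grind(shift 2); grind(shift 2) != deburr(shift 1); cut(shift 1) != polish(shift 2).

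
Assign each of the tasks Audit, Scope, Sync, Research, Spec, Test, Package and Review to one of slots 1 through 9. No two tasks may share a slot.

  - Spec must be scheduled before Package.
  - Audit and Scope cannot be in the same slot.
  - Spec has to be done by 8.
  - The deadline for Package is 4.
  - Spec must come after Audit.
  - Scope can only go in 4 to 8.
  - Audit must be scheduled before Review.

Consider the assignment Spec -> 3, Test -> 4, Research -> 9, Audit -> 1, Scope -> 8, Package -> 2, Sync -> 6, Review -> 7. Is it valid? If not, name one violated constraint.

Spec must be scheduled before Package — violated.
Audit must be scheduled before Review — holds.
Spec must come after Audit — holds.
The deadline for Package is 4 — holds.
No two tasks may share a slot — holds.
Scope can only go in 4 to 8 — holds.
Spec has to be done by 8 — holds.
Audit and Scope cannot be in the same slot — holds.

No. Spec must be scheduled before Package is not satisfied.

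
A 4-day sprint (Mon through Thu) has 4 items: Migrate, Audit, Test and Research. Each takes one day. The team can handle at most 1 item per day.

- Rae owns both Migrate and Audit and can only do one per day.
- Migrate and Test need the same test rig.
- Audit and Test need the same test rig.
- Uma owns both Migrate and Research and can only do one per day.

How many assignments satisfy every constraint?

24

Splitting on Migrate: it can be Mon (6), Tue (6), Wed (6), Thu (6). Listing each branch's schedules as (Audit, Test, Research):
Migrate=Mon: (Tue,Wed,Thu) (Tue,Thu,Wed) (Wed,Tue,Thu) (Wed,Thu,Tue) (Thu,Tue,Wed) (Thu,Wed,Tue) — 6.
Migrate=Tue: (Mon,Wed,Thu) (Mon,Thu,Wed) (Wed,Mon,Thu) (Wed,Thu,Mon) (Thu,Mon,Wed) (Thu,Wed,Mon) — 6.
Migrate=Wed: (Mon,Tue,Thu) (Mon,Thu,Tue) (Tue,Mon,Thu) (Tue,Thu,Mon) (Thu,Mon,Tue) (Thu,Tue,Mon) — 6.
Migrate=Thu: (Mon,Tue,Wed) (Mon,Wed,Tue) (Tue,Mon,Wed) (Tue,Wed,Mon) (Wed,Mon,Tue) (Wed,Tue,Mon) — 6.
Summing: 6 + 6 + 6 + 6 = 24.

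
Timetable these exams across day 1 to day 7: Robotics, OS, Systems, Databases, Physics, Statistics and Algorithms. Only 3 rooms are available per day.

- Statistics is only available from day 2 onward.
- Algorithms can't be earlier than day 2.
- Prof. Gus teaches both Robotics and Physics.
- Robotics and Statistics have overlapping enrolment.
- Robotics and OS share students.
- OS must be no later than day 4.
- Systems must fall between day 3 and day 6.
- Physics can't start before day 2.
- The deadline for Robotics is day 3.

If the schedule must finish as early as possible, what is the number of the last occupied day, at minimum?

3

With at most 3 per day and 7 exams, at least 3 days are needed.
Systems can't be placed before day 3, so the schedule must run through at least day 3.
3 works (last occupied day: day 3): for example Physics -> day 2; Statistics -> day 2; Robotics -> day 1; OS -> day 3; Databases -> day 1; Systems -> day 3; Algorithms -> day 2.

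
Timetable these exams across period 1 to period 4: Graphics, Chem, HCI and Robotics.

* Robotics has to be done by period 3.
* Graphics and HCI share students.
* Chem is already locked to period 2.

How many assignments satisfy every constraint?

36

Splitting on Graphics: it can be period 1 (9), period 2 (9), period 3 (9), period 4 (9). Listing each branch's schedules as (Chem, HCI, Robotics) by period number:
Graphics=period 1: (2,2,1) (2,2,2) (2,2,3) (2,3,1) (2,3,2) (2,3,3) (2,4,1) (2,4,2) (2,4,3) — 9.
Graphics=period 2: (2,1,1) (2,1,2) (2,1,3) (2,3,1) (2,3,2) (2,3,3) (2,4,1) (2,4,2) (2,4,3) — 9.
Graphics=period 3: (2,1,1) (2,1,2) (2,1,3) (2,2,1) (2,2,2) (2,2,3) (2,4,1) (2,4,2) (2,4,3) — 9.
Graphics=period 4: (2,1,1) (2,1,2) (2,1,3) (2,2,1) (2,2,2) (2,2,3) (2,3,1) (2,3,2) (2,3,3) — 9.
Summing: 9 + 9 + 9 + 9 = 36.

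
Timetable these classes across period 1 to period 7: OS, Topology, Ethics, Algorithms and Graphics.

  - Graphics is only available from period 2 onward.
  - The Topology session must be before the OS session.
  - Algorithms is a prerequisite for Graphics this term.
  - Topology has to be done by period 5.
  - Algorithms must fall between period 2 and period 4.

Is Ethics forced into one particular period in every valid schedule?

No

Ethics can be period 1 (e.g. Topology in period 1; OS in period 2; Ethics in period 1; Algorithms in period 2; Graphics in period 3) or period 2 (e.g. Ethics in period 2; Algorithms in period 2; Topology in period 1; OS in period 2; Graphics in period 3).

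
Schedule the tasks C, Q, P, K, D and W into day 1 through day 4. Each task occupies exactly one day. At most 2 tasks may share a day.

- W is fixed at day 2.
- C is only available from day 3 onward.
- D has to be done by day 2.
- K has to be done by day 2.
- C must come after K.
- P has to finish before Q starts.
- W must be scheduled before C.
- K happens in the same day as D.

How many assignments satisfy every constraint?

Splitting on C: it can be day 3 (3), day 4 (3). Listing each branch's schedules as (Q, P, K, D, W) by day number:
C=day 3: (3,2,1,1,2) (4,2,1,1,2) (4,3,1,1,2) — 3.
C=day 4: (3,2,1,1,2) (4,2,1,1,2) (4,3,1,1,2) — 3.
Summing: 3 + 3 = 6.

6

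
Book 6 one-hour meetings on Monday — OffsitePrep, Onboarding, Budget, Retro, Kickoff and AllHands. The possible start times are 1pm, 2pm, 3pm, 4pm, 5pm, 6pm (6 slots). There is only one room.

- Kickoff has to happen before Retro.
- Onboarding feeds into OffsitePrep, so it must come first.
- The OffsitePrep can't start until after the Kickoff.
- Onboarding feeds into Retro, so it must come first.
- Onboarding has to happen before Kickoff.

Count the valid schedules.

Splitting on OffsitePrep: it can be 3pm (6), 4pm (14), 5pm (20), 6pm (20). Listing each branch's schedules as (Onboarding, Budget, Retro, Kickoff, AllHands):
OffsitePrep=3pm: (1pm,4pm,5pm,2pm,6pm) (1pm,4pm,6pm,2pm,5pm) (1pm,5pm,4pm,2pm,6pm) (1pm,5pm,6pm,2pm,4pm) (1pm,6pm,4pm,2pm,5pm) (1pm,6pm,5pm,2pm,4pm) — 6.
OffsitePrep=4pm: (1pm,2pm,5pm,3pm,6pm) (1pm,2pm,6pm,3pm,5pm) (1pm,3pm,5pm,2pm,6pm) (1pm,3pm,6pm,2pm,5pm) (1pm,5pm,3pm,2pm,6pm) (1pm,5pm,6pm,2pm,3pm) (1pm,5pm,6pm,3pm,2pm) (1pm,6pm,3pm,2pm,5pm) (1pm,6pm,5pm,2pm,3pm) (1pm,6pm,5pm,3pm,2pm) (2pm,1pm,5pm,3pm,6pm) (2pm,1pm,6pm,3pm,5pm) (2pm,5pm,6pm,3pm,1pm) (2pm,6pm,5pm,3pm,1pm) — 14.
OffsitePrep=5pm: (1pm,2pm,4pm,3pm,6pm) (1pm,2pm,6pm,3pm,4pm) (1pm,2pm,6pm,4pm,3pm) (1pm,3pm,4pm,2pm,6pm) (1pm,3pm,6pm,2pm,4pm) (1pm,3pm,6pm,4pm,2pm) (1pm,4pm,3pm,2pm,6pm) (1pm,4pm,6pm,2pm,3pm) (1pm,4pm,6pm,3pm,2pm) (1pm,6pm,3pm,2pm,4pm) (1pm,6pm,4pm,2pm,3pm) (1pm,6pm,4pm,3pm,2pm) (2pm,1pm,4pm,3pm,6pm) (2pm,1pm,6pm,3pm,4pm) (2pm,1pm,6pm,4pm,3pm) (2pm,3pm,6pm,4pm,1pm) (2pm,4pm,6pm,3pm,1pm) (2pm,6pm,4pm,3pm,1pm) (3pm,1pm,6pm,4pm,2pm) (3pm,2pm,6pm,4pm,1pm) — 20.
OffsitePrep=6pm: (1pm,2pm,4pm,3pm,5pm) (1pm,2pm,5pm,3pm,4pm) (1pm,2pm,5pm,4pm,3pm) (1pm,3pm,4pm,2pm,5pm) (1pm,3pm,5pm,2pm,4pm) (1pm,3pm,5pm,4pm,2pm) (1pm,4pm,3pm,2pm,5pm) (1pm,4pm,5pm,2pm,3pm) (1pm,4pm,5pm,3pm,2pm) (1pm,5pm,3pm,2pm,4pm) (1pm,5pm,4pm,2pm,3pm) (1pm,5pm,4pm,3pm,2pm) (2pm,1pm,4pm,3pm,5pm) (2pm,1pm,5pm,3pm,4pm) (2pm,1pm,5pm,4pm,3pm) (2pm,3pm,5pm,4pm,1pm) (2pm,4pm,5pm,3pm,1pm) (2pm,5pm,4pm,3pm,1pm) (3pm,1pm,5pm,4pm,2pm) (3pm,2pm,5pm,4pm,1pm) — 20.
Summing: 6 + 14 + 20 + 20 = 60.

60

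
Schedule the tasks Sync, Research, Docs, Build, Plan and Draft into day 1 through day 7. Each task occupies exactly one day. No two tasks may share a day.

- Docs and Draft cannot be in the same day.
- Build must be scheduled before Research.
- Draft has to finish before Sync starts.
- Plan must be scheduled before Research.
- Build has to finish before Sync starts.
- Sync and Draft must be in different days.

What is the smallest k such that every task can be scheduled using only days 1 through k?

6

The precedence chain requires at least 2 distinct days.
With at most 1 per day and 6 tasks, at least 6 days are needed.
6 works (last occupied day: day 6): for example Draft in day 2; Build in day 1; Research in day 5; Sync in day 3; Docs in day 6; Plan in day 4.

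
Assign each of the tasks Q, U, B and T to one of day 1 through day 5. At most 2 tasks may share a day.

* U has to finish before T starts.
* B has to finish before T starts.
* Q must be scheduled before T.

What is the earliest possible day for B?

day 1

Downstream work caps B at day 4.
B at day 1 is achievable: T -> day 3, Q -> day 1, B -> day 1, U -> day 2.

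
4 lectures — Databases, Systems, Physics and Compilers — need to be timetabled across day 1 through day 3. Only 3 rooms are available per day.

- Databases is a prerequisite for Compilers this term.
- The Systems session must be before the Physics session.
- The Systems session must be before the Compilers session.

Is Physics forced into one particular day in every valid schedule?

Physics can be day 2 (e.g. Physics=day 2; Systems=day 1; Databases=day 1; Compilers=day 2) or day 3 (e.g. Compilers in day 2, Databases in day 1, Systems in day 1, Physics in day 3).

No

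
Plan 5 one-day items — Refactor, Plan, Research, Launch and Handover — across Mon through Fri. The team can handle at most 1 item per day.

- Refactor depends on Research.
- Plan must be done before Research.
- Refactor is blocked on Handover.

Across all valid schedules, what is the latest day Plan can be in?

Downstream work caps Plan at Wed.
Plan at Wed is achievable: Launch in Tue; Handover in Mon; Plan in Wed; Research in Thu; Refactor in Fri.

Wed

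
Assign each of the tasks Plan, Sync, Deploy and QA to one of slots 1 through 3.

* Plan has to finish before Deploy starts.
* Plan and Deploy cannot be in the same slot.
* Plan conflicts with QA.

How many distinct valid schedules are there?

18

Splitting on Plan: it can be 1 (12), 2 (6). Listing each branch's schedules as (Sync, Deploy, QA):
Plan=1: (1,2,2) (1,2,3) (1,3,2) (1,3,3) (2,2,2) (2,2,3) (2,3,2) (2,3,3) (3,2,2) (3,2,3) (3,3,2) (3,3,3) — 12.
Plan=2: (1,3,1) (1,3,3) (2,3,1) (2,3,3) (3,3,1) (3,3,3) — 6.
Summing: 12 + 6 = 18.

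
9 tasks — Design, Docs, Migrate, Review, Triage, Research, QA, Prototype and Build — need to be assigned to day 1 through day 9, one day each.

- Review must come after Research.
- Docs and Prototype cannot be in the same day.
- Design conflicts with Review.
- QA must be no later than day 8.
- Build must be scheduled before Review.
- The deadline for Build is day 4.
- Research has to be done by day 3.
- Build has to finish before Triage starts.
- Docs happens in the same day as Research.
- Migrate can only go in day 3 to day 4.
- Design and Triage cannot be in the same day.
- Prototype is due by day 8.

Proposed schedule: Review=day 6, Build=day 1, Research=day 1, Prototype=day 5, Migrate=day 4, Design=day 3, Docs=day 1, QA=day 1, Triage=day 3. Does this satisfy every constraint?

Migrate can only go in day 3 to day 4 — holds.
The deadline for Build is day 4 — holds.
Prototype is due by day 8 — holds.
Build must be scheduled before Review — holds.
Design conflicts with Review — holds.
Review must come after Research — holds.
QA must be no later than day 8 — holds.
Docs happens in the same day as Research — holds.
Build has to finish before Triage starts — holds.
Docs and Prototype cannot be in the same day — holds.
Design and Triage cannot be in the same day — violated.
Research has to be done by day 3 — holds.

Invalid. Design and Triage cannot be in the same day.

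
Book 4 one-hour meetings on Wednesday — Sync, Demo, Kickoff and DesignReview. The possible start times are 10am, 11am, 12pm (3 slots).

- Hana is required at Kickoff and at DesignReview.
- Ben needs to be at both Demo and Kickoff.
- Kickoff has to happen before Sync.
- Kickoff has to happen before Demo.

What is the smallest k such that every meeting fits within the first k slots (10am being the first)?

The precedence chain requires at least 2 distinct slots.
2 works (last occupied slot: 11am): for example DesignReview in 11am; Demo in 11am; Sync in 11am; Kickoff in 10am.

2 slots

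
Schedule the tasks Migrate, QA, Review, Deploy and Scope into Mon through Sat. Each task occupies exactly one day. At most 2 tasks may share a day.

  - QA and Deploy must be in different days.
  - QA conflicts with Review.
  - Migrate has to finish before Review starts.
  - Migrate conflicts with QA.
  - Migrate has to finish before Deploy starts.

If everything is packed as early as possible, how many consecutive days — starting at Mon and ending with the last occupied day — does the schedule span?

The precedence chain requires at least 2 distinct days.
With at most 2 per day and 5 tasks, at least 3 days are needed.
3 works (last occupied day: Wed): for example Scope=Mon, Migrate=Mon, Review=Tue, QA=Wed, Deploy=Tue.

3 days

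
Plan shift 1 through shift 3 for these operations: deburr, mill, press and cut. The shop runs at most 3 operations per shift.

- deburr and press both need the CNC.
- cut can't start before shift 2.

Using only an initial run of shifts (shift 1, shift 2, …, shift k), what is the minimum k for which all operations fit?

With at most 3 per shift and 4 operations, at least 2 shifts are needed.
cut can't be placed before shift 2, so the schedule must run through at least shift 2.
2 works (last occupied shift: shift 2): for example press=shift 2; mill=shift 1; cut=shift 2; deburr=shift 1.

2 shifts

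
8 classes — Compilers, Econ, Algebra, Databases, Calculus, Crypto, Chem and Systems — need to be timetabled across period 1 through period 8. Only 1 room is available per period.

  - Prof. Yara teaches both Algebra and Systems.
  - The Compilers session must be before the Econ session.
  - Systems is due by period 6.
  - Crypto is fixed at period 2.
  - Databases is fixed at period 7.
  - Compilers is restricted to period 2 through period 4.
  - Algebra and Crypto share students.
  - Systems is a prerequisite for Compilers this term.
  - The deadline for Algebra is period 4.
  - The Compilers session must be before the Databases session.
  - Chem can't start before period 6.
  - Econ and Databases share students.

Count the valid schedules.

12

Splitting on Compilers: it can be period 3 (4), period 4 (8). Listing each branch's schedules as (Econ, Algebra, Databases, Calculus, Crypto, Chem, Systems) by period number:
Compilers=period 3: (5,4,7,6,2,8,1) (5,4,7,8,2,6,1) (6,4,7,5,2,8,1) (8,4,7,5,2,6,1) — 4.
Compilers=period 4: (5,1,7,6,2,8,3) (5,1,7,8,2,6,3) (5,3,7,6,2,8,1) (5,3,7,8,2,6,1) (6,1,7,5,2,8,3) (6,3,7,5,2,8,1) (8,1,7,5,2,6,3) (8,3,7,5,2,6,1) — 8.
Summing: 4 + 8 = 12.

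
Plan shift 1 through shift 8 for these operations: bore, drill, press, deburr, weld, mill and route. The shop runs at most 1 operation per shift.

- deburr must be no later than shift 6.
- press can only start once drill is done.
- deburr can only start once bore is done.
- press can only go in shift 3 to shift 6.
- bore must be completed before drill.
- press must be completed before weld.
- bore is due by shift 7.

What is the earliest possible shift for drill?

Precedence pushes drill to at least shift 2; downstream work caps drill at shift 5.
drill at shift 2 is achievable: bore=shift 1; drill=shift 2; mill=shift 6; route=shift 7; press=shift 3; deburr=shift 4; weld=shift 5.

shift 2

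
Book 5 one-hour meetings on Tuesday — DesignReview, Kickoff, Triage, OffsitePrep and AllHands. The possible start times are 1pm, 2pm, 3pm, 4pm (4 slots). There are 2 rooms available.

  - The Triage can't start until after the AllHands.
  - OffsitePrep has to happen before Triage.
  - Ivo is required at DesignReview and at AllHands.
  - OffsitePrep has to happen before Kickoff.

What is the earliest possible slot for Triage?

2pm

Precedence pushes Triage to at least 2pm.
Triage at 2pm is achievable: Kickoff -> 2pm, Triage -> 2pm, AllHands -> 1pm, DesignReview -> 3pm, OffsitePrep -> 1pm.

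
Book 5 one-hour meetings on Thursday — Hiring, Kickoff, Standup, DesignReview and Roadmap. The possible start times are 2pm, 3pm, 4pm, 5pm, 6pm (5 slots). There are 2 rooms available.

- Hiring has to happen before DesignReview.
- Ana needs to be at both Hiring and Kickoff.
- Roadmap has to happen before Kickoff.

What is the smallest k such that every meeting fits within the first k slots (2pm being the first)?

3

The precedence chain requires at least 2 distinct slots.
With at most 2 per slot and 5 meetings, at least 3 slots are needed.
3 works (last occupied slot: 4pm): for example Kickoff -> 3pm; Standup -> 4pm; Roadmap -> 2pm; DesignReview -> 3pm; Hiring -> 2pm.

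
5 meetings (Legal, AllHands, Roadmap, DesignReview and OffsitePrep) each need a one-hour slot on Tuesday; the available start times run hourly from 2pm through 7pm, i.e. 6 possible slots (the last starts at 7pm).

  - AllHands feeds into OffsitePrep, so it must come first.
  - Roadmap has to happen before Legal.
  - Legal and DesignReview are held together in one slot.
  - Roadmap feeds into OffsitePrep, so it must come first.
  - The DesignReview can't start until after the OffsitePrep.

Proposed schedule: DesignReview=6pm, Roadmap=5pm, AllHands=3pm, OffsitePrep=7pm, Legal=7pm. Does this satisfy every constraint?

No — it violates: The DesignReview can't start until after the OffsitePrep

Legal and DesignReview are held together in one slot — violated.
AllHands feeds into OffsitePrep, so it must come first — holds.
Roadmap feeds into OffsitePrep, so it must come first — holds.
Roadmap has to happen before Legal — holds.
The DesignReview can't start until after the OffsitePrep — violated.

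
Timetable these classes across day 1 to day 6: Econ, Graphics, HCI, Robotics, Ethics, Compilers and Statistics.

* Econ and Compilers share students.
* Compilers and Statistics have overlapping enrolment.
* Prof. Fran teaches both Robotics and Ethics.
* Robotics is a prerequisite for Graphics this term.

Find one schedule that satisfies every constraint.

Compilers=day 2; Statistics=day 1; Econ=day 1; Ethics=day 2; HCI=day 1; Robotics=day 1; Graphics=day 2

Checking: Robotics(day 1) before Graphics(day 2); Robotics(day 1) != Ethics(day 2); Econ(day 1) != Compilers(day 2); Compilers(day 2) != Statistics(day 1).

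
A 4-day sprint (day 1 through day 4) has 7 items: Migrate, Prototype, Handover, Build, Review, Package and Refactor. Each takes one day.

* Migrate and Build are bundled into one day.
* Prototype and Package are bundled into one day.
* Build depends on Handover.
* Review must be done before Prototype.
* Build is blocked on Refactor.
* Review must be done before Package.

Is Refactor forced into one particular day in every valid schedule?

No

Refactor can be day 1 (e.g. Package=day 2; Prototype=day 2; Handover=day 1; Refactor=day 1; Review=day 1; Build=day 2; Migrate=day 2) or day 2 (e.g. Package -> day 2; Prototype -> day 2; Refactor -> day 2; Review -> day 1; Handover -> day 1; Migrate -> day 3; Build -> day 3).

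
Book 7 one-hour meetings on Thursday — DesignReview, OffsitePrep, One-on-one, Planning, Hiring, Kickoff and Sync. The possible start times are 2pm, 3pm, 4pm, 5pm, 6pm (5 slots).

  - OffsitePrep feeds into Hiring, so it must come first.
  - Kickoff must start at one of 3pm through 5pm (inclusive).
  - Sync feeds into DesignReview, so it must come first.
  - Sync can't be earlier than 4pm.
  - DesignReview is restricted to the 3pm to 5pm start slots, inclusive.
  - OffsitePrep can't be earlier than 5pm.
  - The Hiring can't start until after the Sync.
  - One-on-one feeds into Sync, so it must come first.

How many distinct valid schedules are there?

Splitting on One-on-one: it can be 2pm (15), 3pm (15). Listing each branch's schedules as (DesignReview, OffsitePrep, Planning, Hiring, Kickoff, Sync):
One-on-one=2pm: (5pm,5pm,2pm,6pm,3pm,4pm) (5pm,5pm,2pm,6pm,4pm,4pm) (5pm,5pm,2pm,6pm,5pm,4pm) (5pm,5pm,3pm,6pm,3pm,4pm) (5pm,5pm,3pm,6pm,4pm,4pm) (5pm,5pm,3pm,6pm,5pm,4pm) (5pm,5pm,4pm,6pm,3pm,4pm) (5pm,5pm,4pm,6pm,4pm,4pm) (5pm,5pm,4pm,6pm,5pm,4pm) (5pm,5pm,5pm,6pm,3pm,4pm) (5pm,5pm,5pm,6pm,4pm,4pm) (5pm,5pm,5pm,6pm,5pm,4pm) (5pm,5pm,6pm,6pm,3pm,4pm) (5pm,5pm,6pm,6pm,4pm,4pm) (5pm,5pm,6pm,6pm,5pm,4pm) — 15.
One-on-one=3pm: (5pm,5pm,2pm,6pm,3pm,4pm) (5pm,5pm,2pm,6pm,4pm,4pm) (5pm,5pm,2pm,6pm,5pm,4pm) (5pm,5pm,3pm,6pm,3pm,4pm) (5pm,5pm,3pm,6pm,4pm,4pm) (5pm,5pm,3pm,6pm,5pm,4pm) (5pm,5pm,4pm,6pm,3pm,4pm) (5pm,5pm,4pm,6pm,4pm,4pm) (5pm,5pm,4pm,6pm,5pm,4pm) (5pm,5pm,5pm,6pm,3pm,4pm) (5pm,5pm,5pm,6pm,4pm,4pm) (5pm,5pm,5pm,6pm,5pm,4pm) (5pm,5pm,6pm,6pm,3pm,4pm) (5pm,5pm,6pm,6pm,4pm,4pm) (5pm,5pm,6pm,6pm,5pm,4pm) — 15.
Summing: 15 + 15 = 30.

30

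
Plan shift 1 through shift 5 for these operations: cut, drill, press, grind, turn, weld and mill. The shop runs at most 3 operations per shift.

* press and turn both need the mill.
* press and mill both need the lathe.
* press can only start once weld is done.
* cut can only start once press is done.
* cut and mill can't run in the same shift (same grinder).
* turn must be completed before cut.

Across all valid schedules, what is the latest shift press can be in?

Precedence pushes press to at least shift 2; downstream work caps press at shift 4.
press at shift 4 is achievable: drill in shift 1, grind in shift 2, cut in shift 5, weld in shift 1, press in shift 4, turn in shift 1, mill in shift 2.

shift 4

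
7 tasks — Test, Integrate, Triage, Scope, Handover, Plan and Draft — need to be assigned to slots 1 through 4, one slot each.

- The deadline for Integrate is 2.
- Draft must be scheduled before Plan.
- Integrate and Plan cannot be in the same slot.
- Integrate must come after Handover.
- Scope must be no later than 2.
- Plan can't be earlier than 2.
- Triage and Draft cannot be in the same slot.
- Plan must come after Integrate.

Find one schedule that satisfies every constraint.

Handover in 1, Integrate in 2, Scope in 1, Draft in 1, Test in 1, Triage in 2, Plan in 3

Checking: Handover(1) before Integrate(2); Draft(1) before Plan(3); Integrate(2) before Plan(3); Integrate(2) != Plan(3); Triage(2) != Draft(1); Scope=1 in [1,2]; Plan=3 in [2,4]; Integrate=2 in [1,2].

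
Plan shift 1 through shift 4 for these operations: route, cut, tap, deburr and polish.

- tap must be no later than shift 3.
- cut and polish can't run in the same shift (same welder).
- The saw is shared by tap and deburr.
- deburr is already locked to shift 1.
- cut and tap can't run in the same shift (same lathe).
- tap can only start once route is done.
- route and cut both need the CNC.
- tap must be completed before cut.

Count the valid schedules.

Splitting on route: it can be shift 1 (9), shift 2 (3). Listing each branch's schedules as (cut, tap, deburr, polish) by shift number:
route=shift 1: (3,2,1,1) (3,2,1,2) (3,2,1,4) (4,2,1,1) (4,2,1,2) (4,2,1,3) (4,3,1,1) (4,3,1,2) (4,3,1,3) — 9.
route=shift 2: (4,3,1,1) (4,3,1,2) (4,3,1,3) — 3.
Summing: 9 + 3 = 12.

12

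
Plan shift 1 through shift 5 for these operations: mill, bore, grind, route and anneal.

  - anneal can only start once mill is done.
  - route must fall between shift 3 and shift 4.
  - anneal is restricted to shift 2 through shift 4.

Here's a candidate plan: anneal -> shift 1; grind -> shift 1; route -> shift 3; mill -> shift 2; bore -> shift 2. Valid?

anneal is restricted to shift 2 through shift 4 — violated.
route must fall between shift 3 and shift 4 — holds.
anneal can only start once mill is done — violated.

No. anneal is restricted to shift 2 through shift 4 is not satisfied.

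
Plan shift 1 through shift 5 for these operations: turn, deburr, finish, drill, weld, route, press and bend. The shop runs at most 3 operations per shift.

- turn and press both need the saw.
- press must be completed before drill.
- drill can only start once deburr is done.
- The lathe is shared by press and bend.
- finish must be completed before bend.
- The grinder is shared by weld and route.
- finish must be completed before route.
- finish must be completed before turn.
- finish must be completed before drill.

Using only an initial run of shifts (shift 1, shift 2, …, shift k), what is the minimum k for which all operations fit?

The precedence chain requires at least 2 distinct shifts.
With at most 3 per shift and 8 operations, at least 3 shifts are needed.
3 works (last occupied shift: shift 3): for example deburr in shift 1; weld in shift 3; turn in shift 2; finish in shift 1; press in shift 1; route in shift 2; bend in shift 3; drill in shift 2.

3 shifts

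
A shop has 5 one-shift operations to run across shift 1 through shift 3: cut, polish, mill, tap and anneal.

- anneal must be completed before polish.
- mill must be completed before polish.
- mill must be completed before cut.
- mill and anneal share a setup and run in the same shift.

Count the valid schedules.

15

Splitting on cut: it can be shift 2 (6), shift 3 (9). Listing each branch's schedules as (polish, mill, tap, anneal) by shift number:
cut=shift 2: (2,1,1,1) (2,1,2,1) (2,1,3,1) (3,1,1,1) (3,1,2,1) (3,1,3,1) — 6.
cut=shift 3: (2,1,1,1) (2,1,2,1) (2,1,3,1) (3,1,1,1) (3,1,2,1) (3,1,3,1) (3,2,1,2) (3,2,2,2) (3,2,3,2) — 9.
Summing: 6 + 9 = 15.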